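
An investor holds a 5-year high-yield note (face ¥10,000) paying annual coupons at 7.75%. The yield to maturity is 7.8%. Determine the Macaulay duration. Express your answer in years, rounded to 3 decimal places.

Periodic yield y = 0.078. Discount each cash flow and weight by its year:
  t   CF        PV=CF/(1+0.078)^t    t·PV
  1       775.00       718.9239       718.9239
  2       775.00       666.9053     1,333.8106
  3       775.00       618.6506     1,855.9517
  4       775.00       573.8874     2,295.5494
  5    10,775.00     7,401.5636    37,007.8179
  Σ                  9,979.9308    43,212.0537
Price P = Σ PV = 9,979.9308.
Macaulay duration = Σ(t·PV) / P = 43,212.0537 / 9,979.9308 = 4.32990 years.

4.330 years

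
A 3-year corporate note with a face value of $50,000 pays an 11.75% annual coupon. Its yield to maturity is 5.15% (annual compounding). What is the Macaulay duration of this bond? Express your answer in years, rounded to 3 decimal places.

2.720 years

Periodic yield y = 0.0515. Discount each cash flow and weight by its year:
  t   CF        PV=CF/(1+0.0515)^t    t·PV
  1     5,875.00     5,587.2563     5,587.2563
  2     5,875.00     5,313.6056    10,627.2112
  3    55,875.00    48,060.6572   144,181.9716
  Σ                 58,961.5191   160,396.4391
Price P = Σ PV = 58,961.5191.
Macaulay duration = Σ(t·PV) / P = 160,396.4391 / 58,961.5191 = 2.72036 years.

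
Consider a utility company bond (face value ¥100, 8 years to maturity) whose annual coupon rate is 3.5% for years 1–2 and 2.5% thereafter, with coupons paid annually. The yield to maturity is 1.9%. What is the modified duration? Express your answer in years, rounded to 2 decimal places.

Periodic yield y = 0.019. First find Macaulay duration:
  t   CF        PV=CF/(1+0.019)^t    t·PV
  1         3.50         3.4347         3.4347
  2         3.50         3.3707         6.7414
  3         2.50         2.3627         7.0882
  4         2.50         2.3187         9.2748
  5         2.50         2.2755        11.3773
  6         2.50         2.2330        13.3982
  7         2.50         2.1914        15.3398
  8       102.50        88.1719       705.3755
  Σ                    106.3587       772.0299
P = 106.3587; Macaulay duration = 772.0299 / 106.3587 = 7.25874 years.
Modified duration = D_Mac / (1 + y) = 7.25874 / 1.019 = 7.12339 years.

7.12 years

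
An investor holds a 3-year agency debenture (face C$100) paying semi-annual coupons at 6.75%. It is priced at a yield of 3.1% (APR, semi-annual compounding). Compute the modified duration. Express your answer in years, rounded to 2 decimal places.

Periodic yield y = 0.0155. First find Macaulay duration:
  t   CF        PV=CF/(1+0.0155)^t    t·PV
  1        3.375         3.3235         3.3235
  2        3.375         3.2728         6.5455
  3        3.375         3.2228         9.6684
  4        3.375         3.1736        12.6945
  5        3.375         3.1252        15.6259
  6      103.375        94.2618       565.5711
  Σ                    110.3797       613.4288
P = 110.3797; Macaulay duration = 613.4288 / 110.3797 = 5.55744 half-year periods = 2.77872 years.
Modified duration = D_Mac / (1 + y) = 2.77872 / 1.0155 = 2.73631 years.

2.74 years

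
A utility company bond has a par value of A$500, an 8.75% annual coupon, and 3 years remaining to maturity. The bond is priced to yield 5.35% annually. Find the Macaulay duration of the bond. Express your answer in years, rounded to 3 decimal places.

2.776 years

Periodic yield y = 0.0535. Discount each cash flow and weight by its year:
  t   CF        PV=CF/(1+0.0535)^t    t·PV
  1        43.75        41.5282        41.5282
  2        43.75        39.4193        78.8386
  3       543.75       465.0457     1,395.1372
  Σ                    545.9933     1,515.5040
Price P = Σ PV = 545.9933.
Macaulay duration = Σ(t·PV) / P = 1,515.5040 / 545.9933 = 2.77568 years.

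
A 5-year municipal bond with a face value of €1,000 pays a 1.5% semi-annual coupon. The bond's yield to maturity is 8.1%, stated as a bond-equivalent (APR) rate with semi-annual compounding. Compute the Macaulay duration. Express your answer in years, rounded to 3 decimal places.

Periodic yield y = 0.0405. Discount each cash flow and weight by its period:
  t   CF        PV=CF/(1+0.0405)^t    t·PV
  1         7.50         7.2081         7.2081
  2         7.50         6.9275        13.8550
  3         7.50         6.6579        19.9736
  4         7.50         6.3987        25.5949
  5         7.50         6.1497        30.7483
  6         7.50         5.9103        35.4617
  7         7.50         5.6802        39.7617
  8         7.50         5.4591        43.6732
  9         7.50         5.2467        47.2199
  10    1,007.50       677.3673     6,773.6727
  Σ                    733.0054     7,037.1690
Price P = Σ PV = 733.0054.
Macaulay duration = Σ(t·PV) / P = 7,037.1690 / 733.0054 = 9.60043 half-year periods.
In years: 9.60043 / 2 = 4.80022 years.

4.800 years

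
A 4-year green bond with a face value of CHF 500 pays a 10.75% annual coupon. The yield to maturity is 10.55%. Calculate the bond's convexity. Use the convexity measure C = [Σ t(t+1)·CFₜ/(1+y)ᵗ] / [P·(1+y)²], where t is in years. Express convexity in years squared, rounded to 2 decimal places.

With y = 0.1055:
  t   CF        PV=CF/(1+0.1055)^t    t·PV        t(t+1)·PV
  1        53.75        48.6205        48.6205          97.2411
  2        53.75        43.9806        87.9612         263.8835
  3        53.75        39.7834       119.3503         477.4012
  4       553.75       370.7479     1,482.9918       7,414.9589
  Σ                    503.1325     1,738.9238       8,253.4846
P = 503.1325.
Convexity = Σ t(t+1)·PV / [P·(1+y)²] = 8,253.4846 / (503.1325 × 1.222130) = 13.42263.

13.42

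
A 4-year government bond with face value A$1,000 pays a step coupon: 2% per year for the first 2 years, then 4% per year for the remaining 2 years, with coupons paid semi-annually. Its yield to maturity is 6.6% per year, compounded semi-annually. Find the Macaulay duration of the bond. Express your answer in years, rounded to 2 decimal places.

3.83 years

Periodic yield y = 0.033. Discount each cash flow and weight by its period:
  t   CF        PV=CF/(1+0.033)^t    t·PV
  1        10.00         9.6805         9.6805
  2        10.00         9.3713        18.7426
  3        10.00         9.0719        27.2157
  4        10.00         8.7821        35.1284
  5        20.00        17.0031        85.0156
  6        20.00        16.4599        98.7596
  7        20.00        15.9341       111.5388
  8     1,020.00       786.6791     6,293.4326
  Σ                    872.9821     6,679.5138
Price P = Σ PV = 872.9821.
Macaulay duration = Σ(t·PV) / P = 6,679.5138 / 872.9821 = 7.65138 half-year periods.
In years: 7.65138 / 2 = 3.82569 years.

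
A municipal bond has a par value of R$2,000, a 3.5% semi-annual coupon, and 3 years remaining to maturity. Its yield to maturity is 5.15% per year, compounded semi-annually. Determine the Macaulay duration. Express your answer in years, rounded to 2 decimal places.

2.87 years

Periodic yield y = 0.02575. Discount each cash flow and weight by its period:
  t   CF        PV=CF/(1+0.02575)^t    t·PV
  1        35.00        34.1214        34.1214
  2        35.00        33.2648        66.5296
  3        35.00        32.4297        97.2892
  4        35.00        31.6156       126.4625
  5        35.00        30.8220       154.1099
  6     2,035.00     1,747.0899    10,482.5396
  Σ                  1,909.3435    10,961.0522
Price P = Σ PV = 1,909.3435.
Macaulay duration = Σ(t·PV) / P = 10,961.0522 / 1,909.3435 = 5.74074 half-year periods.
In years: 5.74074 / 2 = 2.87037 years.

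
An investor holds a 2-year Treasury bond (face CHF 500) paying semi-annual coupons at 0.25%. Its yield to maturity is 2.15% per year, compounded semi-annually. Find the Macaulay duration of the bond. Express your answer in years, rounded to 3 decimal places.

Periodic yield y = 0.01075. Discount each cash flow and weight by its period:
  t   CF        PV=CF/(1+0.01075)^t    t·PV
  1        0.625         0.6184         0.6184
  2        0.625         0.6118         1.2236
  3        0.625         0.6053         1.8158
  4      500.625       479.6645     1,918.6578
  Σ                    481.4998     1,922.3155
Price P = Σ PV = 481.4998.
Macaulay duration = Σ(t·PV) / P = 1,922.3155 / 481.4998 = 3.99235 half-year periods.
In years: 3.99235 / 2 = 1.99617 years.

1.996 years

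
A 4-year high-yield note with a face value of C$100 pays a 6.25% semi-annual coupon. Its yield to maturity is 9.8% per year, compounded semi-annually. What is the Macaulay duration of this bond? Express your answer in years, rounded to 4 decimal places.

3.5702 years

Periodic yield y = 0.049. Discount each cash flow and weight by its period:
  t   CF        PV=CF/(1+0.049)^t    t·PV
  1        3.125         2.9790         2.9790
  2        3.125         2.8399         5.6797
  3        3.125         2.7072         8.1217
  4        3.125         2.5808        10.3231
  5        3.125         2.4602        12.3011
  6        3.125         2.3453        14.0718
  7        3.125         2.2357        15.6502
  8      103.125        70.3331       562.6652
  Σ                     88.4813       631.7917
Price P = Σ PV = 88.4813.
Macaulay duration = Σ(t·PV) / P = 631.7917 / 88.4813 = 7.14040 half-year periods.
In years: 7.14040 / 2 = 3.57020 years.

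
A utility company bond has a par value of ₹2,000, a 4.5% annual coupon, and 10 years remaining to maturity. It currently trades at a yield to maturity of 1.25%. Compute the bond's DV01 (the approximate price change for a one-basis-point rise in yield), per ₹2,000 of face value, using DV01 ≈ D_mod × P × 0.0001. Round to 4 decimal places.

₹2.1929

Periodic yield y = 0.0125.
  t   CF        PV=CF/(1+0.0125)^t    t·PV
  1        90.00        88.8889        88.8889
  2        90.00        87.7915       175.5830
  3        90.00        86.7076       260.1229
  4        90.00        85.6372       342.5487
  5        90.00        84.5799       422.8997
  6        90.00        83.5357       501.2144
  7        90.00        82.5044       577.5310
  8        90.00        81.4859       651.8869
  9        90.00        80.4799       724.3188
  10    2,090.00     1,845.8481    18,458.4814
  Σ                  2,607.4592    22,203.4757
P = 2,607.4592; D_Mac = 8.51537 yrs; D_mod = 8.41024 yrs.
DV01 ≈ 8.41024 × 2,607.4592 × 0.0001 = 2.192936.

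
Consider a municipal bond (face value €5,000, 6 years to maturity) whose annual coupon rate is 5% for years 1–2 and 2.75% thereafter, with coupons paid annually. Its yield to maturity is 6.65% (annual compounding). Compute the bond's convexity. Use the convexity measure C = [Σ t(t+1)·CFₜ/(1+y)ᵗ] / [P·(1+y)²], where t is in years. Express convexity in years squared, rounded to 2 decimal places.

31.93

With y = 0.0665:
  t   CF        PV=CF/(1+0.0665)^t    t·PV        t(t+1)·PV
  1       250.00       234.4116       234.4116         468.8233
  2       250.00       219.7952       439.5905       1,318.7715
  3       137.50       113.3496       340.0489       1,360.1956
  4       137.50       106.2819       425.1276       2,125.6378
  5       137.50        99.6548       498.2742       2,989.6452
  6     5,137.50     3,491.2960    20,947.7763     146,634.4338
  Σ                  4,264.7893    22,885.2290     154,897.5071
P = 4,264.7893.
Convexity = Σ t(t+1)·PV / [P·(1+y)²] = 154,897.5071 / (4,264.7893 × 1.137422) = 31.93193.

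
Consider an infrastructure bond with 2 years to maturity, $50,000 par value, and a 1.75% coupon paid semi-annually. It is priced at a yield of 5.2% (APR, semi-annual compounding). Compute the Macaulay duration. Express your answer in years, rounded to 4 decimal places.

Periodic yield y = 0.026. Discount each cash flow and weight by its period:
  t   CF        PV=CF/(1+0.026)^t    t·PV
  1       437.50       426.4133       426.4133
  2       437.50       415.6075       831.2149
  3       437.50       405.0755     1,215.2265
  4    50,437.50    45,516.0021   182,064.0085
  Σ                 46,763.0983   184,536.8631
Price P = Σ PV = 46,763.0983.
Macaulay duration = Σ(t·PV) / P = 184,536.8631 / 46,763.0983 = 3.94621 half-year periods.
In years: 3.94621 / 2 = 1.97310 years.

1.9731 years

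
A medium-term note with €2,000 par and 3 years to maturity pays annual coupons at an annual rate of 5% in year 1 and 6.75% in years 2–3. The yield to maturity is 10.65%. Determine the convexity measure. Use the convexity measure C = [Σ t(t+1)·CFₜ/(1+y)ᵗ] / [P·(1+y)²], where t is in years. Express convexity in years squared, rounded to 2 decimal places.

9.08

With y = 0.1065:
  t   CF        PV=CF/(1+0.1065)^t    t·PV        t(t+1)·PV
  1       100.00        90.3751        90.3751         180.7501
  2       135.00       110.2633       220.5266         661.5797
  3     2,135.00     1,575.9543     4,727.8630      18,911.4518
  Σ                  1,776.5927     5,038.7646      19,753.7816
P = 1,776.5927.
Convexity = Σ t(t+1)·PV / [P·(1+y)²] = 19,753.7816 / (1,776.5927 × 1.224342) = 9.08154.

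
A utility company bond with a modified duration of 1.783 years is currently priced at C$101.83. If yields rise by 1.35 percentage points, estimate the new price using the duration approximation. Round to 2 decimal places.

C$99.38

Duration approximation: ΔP/P ≈ -D_mod · Δy = -1.783 × (+0.0135) = -0.0240705.
New price ≈ 101.83 × (1 - 0.0240705) = 99.378900985.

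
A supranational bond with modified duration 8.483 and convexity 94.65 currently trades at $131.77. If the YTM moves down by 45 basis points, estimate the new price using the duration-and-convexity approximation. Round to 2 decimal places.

Duration effect: -D_mod·Δy = -8.483 × (-0.0045) = +0.0381735
Convexity effect: ½·C·(Δy)² = 0.5 × 94.65 × (-0.0045)² = +0.00095833125
ΔP/P ≈ +0.0381735 + 0.00095833125 = +0.03913183125
New price ≈ 131.77 × (1 + 0.03913183125) = 136.9264014038125.

$136.93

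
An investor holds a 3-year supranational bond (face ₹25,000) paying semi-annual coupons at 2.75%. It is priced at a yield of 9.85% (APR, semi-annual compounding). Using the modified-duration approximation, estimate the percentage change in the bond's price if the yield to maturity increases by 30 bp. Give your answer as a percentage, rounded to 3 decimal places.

Periodic yield y = 0.04925. Modified duration first:
  t   CF        PV=CF/(1+0.04925)^t    t·PV
  1       343.75       327.6150       327.6150
  2       343.75       312.2373       624.4746
  3       343.75       297.5814       892.7442
  4       343.75       283.6134     1,134.4537
  5       343.75       270.3011     1,351.5055
  6    25,343.75    18,993.1505   113,958.9027
  Σ                 20,484.4986   118,289.6957
P = 20,484.4986; D_Mac = 5.77460 half-year periods = 2.88730 yrs; D_mod = 2.88730/(1+0.04925) = 2.75177 yrs.
ΔP/P ≈ -D_mod · Δy = -2.75177 × (+0.003) = -0.008255 = -0.8255%.

-0.826%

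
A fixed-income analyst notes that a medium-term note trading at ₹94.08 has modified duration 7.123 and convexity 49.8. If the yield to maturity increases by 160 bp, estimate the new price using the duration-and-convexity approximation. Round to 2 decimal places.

₹83.96

Duration effect: -D_mod·Δy = -7.123 × (+0.016) = -0.113968
Convexity effect: ½·C·(Δy)² = 0.5 × 49.8 × (0.016)² = +0.0063744
ΔP/P ≈ -0.113968 + 0.0063744 = -0.1075936
New price ≈ 94.08 × (1 - 0.1075936) = 83.957594112.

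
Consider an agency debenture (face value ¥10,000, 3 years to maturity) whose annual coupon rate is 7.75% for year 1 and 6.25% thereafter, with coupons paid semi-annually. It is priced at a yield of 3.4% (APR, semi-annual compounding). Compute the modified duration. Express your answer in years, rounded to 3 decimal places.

2.718 years

Periodic yield y = 0.017. First find Macaulay duration:
  t   CF        PV=CF/(1+0.017)^t    t·PV
  1       387.50       381.0226       381.0226
  2       387.50       374.6535       749.3070
  3       312.50       297.0894       891.2682
  4       312.50       292.1233     1,168.4932
  5       312.50       287.2402     1,436.2011
  6    10,312.50     9,320.4793    55,922.8755
  Σ                 10,952.6083    60,549.1677
P = 10,952.6083; Macaulay duration = 60,549.1677 / 10,952.6083 = 5.52829 half-year periods = 2.76414 years.
Modified duration = D_Mac / (1 + y) = 2.76414 / 1.017 = 2.71794 years.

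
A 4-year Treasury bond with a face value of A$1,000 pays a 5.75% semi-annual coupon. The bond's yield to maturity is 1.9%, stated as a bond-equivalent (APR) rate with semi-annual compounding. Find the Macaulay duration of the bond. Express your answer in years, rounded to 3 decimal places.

3.659 years

Periodic yield y = 0.0095. Discount each cash flow and weight by its period:
  t   CF        PV=CF/(1+0.0095)^t    t·PV
  1        28.75        28.4794        28.4794
  2        28.75        28.2114        56.4229
  3        28.75        27.9460        83.8379
  4        28.75        27.6830       110.7318
  5        28.75        27.4224       137.1122
  6        28.75        27.1644       162.9863
  7        28.75        26.9088       188.3613
  8     1,028.75       953.8043     7,630.4342
  Σ                  1,147.6197     8,398.3660
Price P = Σ PV = 1,147.6197.
Macaulay duration = Σ(t·PV) / P = 8,398.3660 / 1,147.6197 = 7.31807 half-year periods.
In years: 7.31807 / 2 = 3.65904 years.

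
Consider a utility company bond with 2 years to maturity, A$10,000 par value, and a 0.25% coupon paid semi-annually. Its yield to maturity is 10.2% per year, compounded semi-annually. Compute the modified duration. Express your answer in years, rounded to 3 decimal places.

Periodic yield y = 0.051. First find Macaulay duration:
  t   CF        PV=CF/(1+0.051)^t    t·PV
  1        12.50        11.8934        11.8934
  2        12.50        11.3163        22.6326
  3        12.50        10.7672        32.3015
  4    10,012.50     8,206.0029    32,824.0115
  Σ                  8,239.9798    32,890.8391
P = 8,239.9798; Macaulay duration = 32,890.8391 / 8,239.9798 = 3.99162 half-year periods = 1.99581 years.
Modified duration = D_Mac / (1 + y) = 1.99581 / 1.051 = 1.89896 years.

1.899 years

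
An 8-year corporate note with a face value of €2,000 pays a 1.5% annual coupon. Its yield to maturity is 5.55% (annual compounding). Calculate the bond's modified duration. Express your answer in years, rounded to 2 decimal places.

Periodic yield y = 0.0555. First find Macaulay duration:
  t   CF        PV=CF/(1+0.0555)^t    t·PV
  1        30.00        28.4225        28.4225
  2        30.00        26.9280        53.8561
  3        30.00        25.5121        76.5364
  4        30.00        24.1706        96.6826
  5        30.00        22.8997       114.4986
  6        30.00        21.6956       130.1736
  7        30.00        20.5548       143.8837
  8     2,030.00     1,317.7412    10,541.9299
  Σ                  1,487.9247    11,185.9834
P = 1,487.9247; Macaulay duration = 11,185.9834 / 1,487.9247 = 7.51784 years.
Modified duration = D_Mac / (1 + y) = 7.51784 / 1.0555 = 7.12254 years.

7.12 years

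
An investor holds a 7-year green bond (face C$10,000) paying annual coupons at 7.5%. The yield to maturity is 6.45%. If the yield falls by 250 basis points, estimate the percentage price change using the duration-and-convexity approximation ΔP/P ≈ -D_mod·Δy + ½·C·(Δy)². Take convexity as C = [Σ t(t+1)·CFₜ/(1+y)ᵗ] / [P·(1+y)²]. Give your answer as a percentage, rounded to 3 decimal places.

With y = 0.0645:
  t   CF        PV=CF/(1+0.0645)^t    t·PV        t(t+1)·PV
  1       750.00       704.5561       704.5561       1,409.1123
  2       750.00       661.8658     1,323.7316       3,971.1947
  3       750.00       621.7621     1,865.2864       7,461.1455
  4       750.00       584.0884     2,336.3537      11,681.7685
  5       750.00       548.6974     2,743.4872      16,460.9232
  6       750.00       515.4509     3,092.7052      21,648.9361
  7    10,750.00     6,940.4688    48,583.2813     388,666.2506
  Σ                 10,576.8895    60,649.4015     451,299.3310
P = 10,576.8895; D_Mac = 5.73414 yrs; D_mod = 5.38670 yrs; C = 37.65437.
Duration effect: -5.38670 × (-0.025) = +0.134668
Convexity effect: 0.5 × 37.65437 × (-0.025)² = +0.0117670
ΔP/P ≈ +0.134668 + 0.0117670 = +0.146435 = +14.6435%.

+14.643%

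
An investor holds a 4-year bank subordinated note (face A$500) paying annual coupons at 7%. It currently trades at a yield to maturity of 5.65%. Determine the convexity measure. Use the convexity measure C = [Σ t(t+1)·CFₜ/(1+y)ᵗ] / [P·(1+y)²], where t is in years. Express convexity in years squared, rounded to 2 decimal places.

With y = 0.0565:
  t   CF        PV=CF/(1+0.0565)^t    t·PV        t(t+1)·PV
  1        35.00        33.1283        33.1283          66.2565
  2        35.00        31.3566        62.7132         188.1396
  3        35.00        29.6797        89.0391         356.1564
  4       535.00       429.4136     1,717.6543       8,588.2716
  Σ                    523.5781     1,902.5349       9,198.8242
P = 523.5781.
Convexity = Σ t(t+1)·PV / [P·(1+y)²] = 9,198.8242 / (523.5781 × 1.116192) = 15.74026.

15.74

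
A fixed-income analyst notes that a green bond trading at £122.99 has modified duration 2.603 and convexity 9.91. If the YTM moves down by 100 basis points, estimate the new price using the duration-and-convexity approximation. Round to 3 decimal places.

£126.252

Duration effect: -D_mod·Δy = -2.603 × (-0.01) = +0.026030
Convexity effect: ½·C·(Δy)² = 0.5 × 9.91 × (-0.01)² = +0.0004955
ΔP/P ≈ +0.026030 + 0.0004955 = +0.0265255
New price ≈ 122.99 × (1 + 0.0265255) = 126.252371245.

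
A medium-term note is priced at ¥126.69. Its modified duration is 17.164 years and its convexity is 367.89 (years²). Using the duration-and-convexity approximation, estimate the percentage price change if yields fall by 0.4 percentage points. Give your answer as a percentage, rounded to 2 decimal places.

Duration effect: -D_mod·Δy = -17.164 × (-0.004) = +0.068656
Convexity effect: ½·C·(Δy)² = 0.5 × 367.89 × (-0.004)² = +0.00294312
ΔP/P ≈ +0.068656 + 0.00294312 = +0.07159912
= +7.159912%.

+7.16%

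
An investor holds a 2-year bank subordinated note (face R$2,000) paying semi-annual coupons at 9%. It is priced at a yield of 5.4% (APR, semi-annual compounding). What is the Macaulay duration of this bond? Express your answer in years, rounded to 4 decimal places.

1.8790 years

Periodic yield y = 0.027. Discount each cash flow and weight by its period:
  t   CF        PV=CF/(1+0.027)^t    t·PV
  1        90.00        87.6339        87.6339
  2        90.00        85.3300       170.6600
  3        90.00        83.0866       249.2599
  4     2,090.00     1,878.7306     7,514.9224
  Σ                  2,134.7811     8,022.4762
Price P = Σ PV = 2,134.7811.
Macaulay duration = Σ(t·PV) / P = 8,022.4762 / 2,134.7811 = 3.75799 half-year periods.
In years: 3.75799 / 2 = 1.87899 years.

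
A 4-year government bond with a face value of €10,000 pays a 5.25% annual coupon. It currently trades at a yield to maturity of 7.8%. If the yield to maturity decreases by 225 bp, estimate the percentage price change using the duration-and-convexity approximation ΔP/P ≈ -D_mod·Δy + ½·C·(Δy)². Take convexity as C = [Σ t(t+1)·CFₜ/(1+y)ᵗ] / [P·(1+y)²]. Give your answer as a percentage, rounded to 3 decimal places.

With y = 0.078:
  t   CF        PV=CF/(1+0.078)^t    t·PV        t(t+1)·PV
  1       525.00       487.0130       487.0130         974.0260
  2       525.00       451.7746       903.5491       2,710.6474
  3       525.00       419.0859     1,257.2576       5,029.0305
  4    10,525.00     7,793.7606    31,175.0424     155,875.2119
  Σ                  9,151.6340    33,822.8621     164,588.9157
P = 9,151.6340; D_Mac = 3.69583 yrs; D_mod = 3.42841 yrs; C = 15.47620.
Duration effect: -3.42841 × (-0.0225) = +0.077139
Convexity effect: 0.5 × 15.47620 × (-0.0225)² = +0.0039174
ΔP/P ≈ +0.077139 + 0.0039174 = +0.081057 = +8.1057%.

+8.106%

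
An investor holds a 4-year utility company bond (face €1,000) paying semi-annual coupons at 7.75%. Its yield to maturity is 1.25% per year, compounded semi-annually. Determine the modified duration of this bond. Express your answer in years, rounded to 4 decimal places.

Periodic yield y = 0.00625. First find Macaulay duration:
  t   CF        PV=CF/(1+0.00625)^t    t·PV
  1        38.75        38.5093        38.5093
  2        38.75        38.2701        76.5403
  3        38.75        38.0324       114.0973
  4        38.75        37.7962       151.1848
  5        38.75        37.5614       187.8072
  6        38.75        37.3281       223.9688
  7        38.75        37.0963       259.6740
  8     1,038.75       988.2433     7,905.9466
  Σ                  1,252.8373     8,957.7283
P = 1,252.8373; Macaulay duration = 8,957.7283 / 1,252.8373 = 7.14995 half-year periods = 3.57498 years.
Modified duration = D_Mac / (1 + y) = 3.57498 / 1.00625 = 3.55277 years.

3.5528 years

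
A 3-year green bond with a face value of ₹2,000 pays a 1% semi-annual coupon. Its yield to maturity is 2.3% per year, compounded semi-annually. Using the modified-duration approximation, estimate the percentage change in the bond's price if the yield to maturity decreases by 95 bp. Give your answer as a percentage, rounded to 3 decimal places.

Periodic yield y = 0.0115. Modified duration first:
  t   CF        PV=CF/(1+0.0115)^t    t·PV
  1        10.00         9.8863         9.8863
  2        10.00         9.7739        19.5478
  3        10.00         9.6628        28.9884
  4        10.00         9.5529        38.2117
  5        10.00         9.4443        47.2216
  6     2,010.00     1,876.7254    11,260.3525
  Σ                  1,925.0457    11,404.2082
P = 1,925.0457; D_Mac = 5.92412 half-year periods = 2.96206 yrs; D_mod = 2.96206/(1+0.0115) = 2.92839 yrs.
ΔP/P ≈ -D_mod · Δy = -2.92839 × (-0.0095) = +0.027820 = +2.7820%.

+2.782%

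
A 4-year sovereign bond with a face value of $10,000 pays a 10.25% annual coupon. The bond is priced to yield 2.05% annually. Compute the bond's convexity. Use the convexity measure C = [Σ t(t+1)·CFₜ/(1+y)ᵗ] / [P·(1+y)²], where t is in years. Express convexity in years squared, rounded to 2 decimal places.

With y = 0.0205:
  t   CF        PV=CF/(1+0.0205)^t    t·PV        t(t+1)·PV
  1     1,025.00     1,004.4096     1,004.4096       2,008.8192
  2     1,025.00       984.2328     1,968.4657       5,905.3970
  3     1,025.00       964.4614     2,893.3841      11,573.5365
  4    11,025.00    10,165.4489    40,661.7956     203,308.9782
  Σ                 13,118.5527    46,528.0550     222,796.7308
P = 13,118.5527.
Convexity = Σ t(t+1)·PV / [P·(1+y)²] = 222,796.7308 / (13,118.5527 × 1.041420) = 16.30786.

16.31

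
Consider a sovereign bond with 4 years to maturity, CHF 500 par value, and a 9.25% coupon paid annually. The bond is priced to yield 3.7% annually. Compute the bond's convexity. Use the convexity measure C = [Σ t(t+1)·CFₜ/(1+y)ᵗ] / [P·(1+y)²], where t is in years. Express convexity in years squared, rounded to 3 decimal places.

15.913

With y = 0.037:
  t   CF        PV=CF/(1+0.037)^t    t·PV        t(t+1)·PV
  1        46.25        44.5998        44.5998          89.1996
  2        46.25        43.0085        86.0170         258.0510
  3        46.25        41.4740       124.4219         497.6875
  4       546.25       472.3636     1,889.4544       9,447.2720
  Σ                    601.4459     2,144.4931      10,292.2101
P = 601.4459.
Convexity = Σ t(t+1)·PV / [P·(1+y)²] = 10,292.2101 / (601.4459 × 1.075369) = 15.91309.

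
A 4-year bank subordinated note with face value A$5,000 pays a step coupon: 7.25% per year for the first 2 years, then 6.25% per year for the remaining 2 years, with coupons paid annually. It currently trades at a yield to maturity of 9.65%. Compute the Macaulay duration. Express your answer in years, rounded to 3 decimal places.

3.597 years

Periodic yield y = 0.0965. Discount each cash flow and weight by its year:
  t   CF        PV=CF/(1+0.0965)^t    t·PV
  1       362.50       330.5974       330.5974
  2       362.50       301.5024       603.0048
  3       312.50       237.0414       711.1241
  4     5,312.50     3,675.0597    14,700.2388
  Σ                  4,544.2008    16,344.9650
Price P = Σ PV = 4,544.2008.
Macaulay duration = Σ(t·PV) / P = 16,344.9650 / 4,544.2008 = 3.59688 years.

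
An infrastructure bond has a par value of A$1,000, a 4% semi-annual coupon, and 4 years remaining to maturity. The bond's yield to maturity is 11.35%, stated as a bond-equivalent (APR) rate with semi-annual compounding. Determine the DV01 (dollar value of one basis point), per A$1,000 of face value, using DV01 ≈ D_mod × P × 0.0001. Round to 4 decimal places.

A$0.2685

Periodic yield y = 0.05675.
  t   CF        PV=CF/(1+0.05675)^t    t·PV
  1        20.00        18.9260        18.9260
  2        20.00        17.9096        35.8192
  3        20.00        16.9478        50.8434
  4        20.00        16.0377        64.1506
  5        20.00        15.1764        75.8820
  6        20.00        14.3614        86.1683
  7        20.00        13.5901        95.1310
  8     1,020.00       655.8766     5,247.0126
  Σ                    768.8255     5,673.9331
P = 768.8255; D_Mac = 7.38000 half-year periods = 3.69000 yrs; D_mod = 3.49184 yrs.
DV01 ≈ 3.49184 × 768.8255 × 0.0001 = 0.268461.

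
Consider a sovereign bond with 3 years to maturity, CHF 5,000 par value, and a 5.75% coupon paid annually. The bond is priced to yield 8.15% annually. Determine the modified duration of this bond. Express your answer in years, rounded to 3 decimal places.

Periodic yield y = 0.0815. First find Macaulay duration:
  t   CF        PV=CF/(1+0.0815)^t    t·PV
  1       287.50       265.8345       265.8345
  2       287.50       245.8017       491.6033
  3     5,287.50     4,179.9473    12,539.8420
  Σ                  4,691.5835    13,297.2798
P = 4,691.5835; Macaulay duration = 13,297.2798 / 4,691.5835 = 2.83428 years.
Modified duration = D_Mac / (1 + y) = 2.83428 / 1.0815 = 2.62070 years.

2.621 years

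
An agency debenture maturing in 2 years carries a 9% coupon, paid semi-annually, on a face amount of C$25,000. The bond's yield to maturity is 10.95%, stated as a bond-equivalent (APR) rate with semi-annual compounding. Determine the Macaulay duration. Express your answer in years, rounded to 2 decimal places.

1.87 years

Periodic yield y = 0.05475. Discount each cash flow and weight by its period:
  t   CF        PV=CF/(1+0.05475)^t    t·PV
  1     1,125.00     1,066.6035     1,066.6035
  2     1,125.00     1,011.2382     2,022.4763
  3     1,125.00       958.7468     2,876.2404
  4    26,125.00    21,108.5384    84,434.1536
  Σ                 24,145.1268    90,399.4738
Price P = Σ PV = 24,145.1268.
Macaulay duration = Σ(t·PV) / P = 90,399.4738 / 24,145.1268 = 3.74400 half-year periods.
In years: 3.74400 / 2 = 1.87200 years.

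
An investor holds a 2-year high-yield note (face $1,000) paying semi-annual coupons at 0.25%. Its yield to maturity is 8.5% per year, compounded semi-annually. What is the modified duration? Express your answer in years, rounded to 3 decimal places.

1.915 years

Periodic yield y = 0.0425. First find Macaulay duration:
  t   CF        PV=CF/(1+0.0425)^t    t·PV
  1         1.25         1.1990         1.1990
  2         1.25         1.1502         2.3003
  3         1.25         1.1033         3.3098
  4     1,001.25       847.6924     3,390.7695
  Σ                    851.1448     3,397.5787
P = 851.1448; Macaulay duration = 3,397.5787 / 851.1448 = 3.99177 half-year periods = 1.99589 years.
Modified duration = D_Mac / (1 + y) = 1.99589 / 1.0425 = 1.91452 years.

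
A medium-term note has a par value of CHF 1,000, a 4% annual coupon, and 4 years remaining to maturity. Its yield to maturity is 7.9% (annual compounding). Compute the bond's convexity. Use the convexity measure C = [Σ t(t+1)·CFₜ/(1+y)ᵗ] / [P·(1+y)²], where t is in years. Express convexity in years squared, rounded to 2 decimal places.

With y = 0.079:
  t   CF        PV=CF/(1+0.079)^t    t·PV        t(t+1)·PV
  1        40.00        37.0714        37.0714          74.1427
  2        40.00        34.3571        68.7143         206.1429
  3        40.00        31.8417        95.5250         382.0999
  4     1,040.00       767.2688     3,069.0754      15,345.3768
  Σ                    870.5390     3,270.3860      16,007.7623
P = 870.5390.
Convexity = Σ t(t+1)·PV / [P·(1+y)²] = 16,007.7623 / (870.5390 × 1.164241) = 15.79427.

15.79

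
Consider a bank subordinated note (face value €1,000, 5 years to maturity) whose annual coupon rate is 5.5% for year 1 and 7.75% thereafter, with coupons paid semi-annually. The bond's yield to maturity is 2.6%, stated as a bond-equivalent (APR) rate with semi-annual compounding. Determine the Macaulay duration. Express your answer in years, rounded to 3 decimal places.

Periodic yield y = 0.013. Discount each cash flow and weight by its period:
  t   CF        PV=CF/(1+0.013)^t    t·PV
  1        27.50        27.1471        27.1471
  2        27.50        26.7987        53.5974
  3        38.75        37.2772       111.8316
  4        38.75        36.7988       147.1953
  5        38.75        36.3266       181.6329
  6        38.75        35.8604       215.1624
  7        38.75        35.4002       247.8013
  8        38.75        34.9459       279.5671
  9        38.75        34.4974       310.4768
  10    1,038.75       912.8861     9,128.8608
  Σ                  1,217.9384    10,703.2727
Price P = Σ PV = 1,217.9384.
Macaulay duration = Σ(t·PV) / P = 10,703.2727 / 1,217.9384 = 8.78802 half-year periods.
In years: 8.78802 / 2 = 4.39401 years.

4.394 years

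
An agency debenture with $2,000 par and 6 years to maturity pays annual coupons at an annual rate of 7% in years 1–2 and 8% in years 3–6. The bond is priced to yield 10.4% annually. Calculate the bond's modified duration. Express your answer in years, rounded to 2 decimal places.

Periodic yield y = 0.104. First find Macaulay duration:
  t   CF        PV=CF/(1+0.104)^t    t·PV
  1       140.00       126.8116       126.8116
  2       140.00       114.8656       229.7311
  3       160.00       118.9085       356.7254
  4       160.00       107.7069       430.8278
  5       160.00        97.5606       487.8032
  6     2,160.00     1,192.9969     7,157.9813
  Σ                  1,758.8501     8,789.8804
P = 1,758.8501; Macaulay duration = 8,789.8804 / 1,758.8501 = 4.99752 years.
Modified duration = D_Mac / (1 + y) = 4.99752 / 1.104 = 4.52673 years.

4.53 years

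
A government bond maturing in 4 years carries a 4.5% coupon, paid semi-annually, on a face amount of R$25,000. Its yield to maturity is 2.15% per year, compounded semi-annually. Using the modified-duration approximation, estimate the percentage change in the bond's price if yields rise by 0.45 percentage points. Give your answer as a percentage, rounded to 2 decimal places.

Periodic yield y = 0.01075. Modified duration first:
  t   CF        PV=CF/(1+0.01075)^t    t·PV
  1       562.50       556.5174       556.5174
  2       562.50       550.5985     1,101.1970
  3       562.50       544.7425     1,634.2276
  4       562.50       538.9488     2,155.7953
  5       562.50       533.2167     2,666.0837
  6       562.50       527.5456     3,165.2738
  7       562.50       521.9348     3,653.5438
  8    25,562.50    23,466.7705   187,734.1637
  Σ                 27,240.2749   202,666.8022
P = 27,240.2749; D_Mac = 7.43997 half-year periods = 3.71998 yrs; D_mod = 3.71998/(1+0.01075) = 3.68042 yrs.
ΔP/P ≈ -D_mod · Δy = -3.68042 × (+0.0045) = -0.016562 = -1.6562%.

-1.66%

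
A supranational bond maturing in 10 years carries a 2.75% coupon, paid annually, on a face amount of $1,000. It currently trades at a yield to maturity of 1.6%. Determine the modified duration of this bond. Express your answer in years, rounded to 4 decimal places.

Periodic yield y = 0.016. First find Macaulay duration:
  t   CF        PV=CF/(1+0.016)^t    t·PV
  1        27.50        27.0669        27.0669
  2        27.50        26.6407        53.2814
  3        27.50        26.2211        78.6634
  4        27.50        25.8082       103.2328
  5        27.50        25.4018       127.0089
  6        27.50        25.0018       150.0105
  7        27.50        24.6080       172.2562
  8        27.50        24.2205       193.7640
  9        27.50        23.8391       214.5516
  10    1,027.50       876.6874     8,766.8737
  Σ                  1,105.4955     9,886.7094
P = 1,105.4955; Macaulay duration = 9,886.7094 / 1,105.4955 = 8.94324 years.
Modified duration = D_Mac / (1 + y) = 8.94324 / 1.016 = 8.80240 years.

8.8024 years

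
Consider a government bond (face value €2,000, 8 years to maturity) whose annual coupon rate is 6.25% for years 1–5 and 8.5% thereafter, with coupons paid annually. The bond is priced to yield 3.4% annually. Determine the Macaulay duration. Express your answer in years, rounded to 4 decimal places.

6.6880 years

Periodic yield y = 0.034. Discount each cash flow and weight by its year:
  t   CF        PV=CF/(1+0.034)^t    t·PV
  1       125.00       120.8897       120.8897
  2       125.00       116.9147       233.8293
  3       125.00       113.0703       339.2108
  4       125.00       109.3523       437.4091
  5       125.00       105.7566       528.7828
  6       170.00       139.0995       834.5972
  7       170.00       134.5257       941.6797
  8     2,170.00     1,660.7162    13,285.7296
  Σ                  2,500.3249    16,722.1283
Price P = Σ PV = 2,500.3249.
Macaulay duration = Σ(t·PV) / P = 16,722.1283 / 2,500.3249 = 6.68798 years.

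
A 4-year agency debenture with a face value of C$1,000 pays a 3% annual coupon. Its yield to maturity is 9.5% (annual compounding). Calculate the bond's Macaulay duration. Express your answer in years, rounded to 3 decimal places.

3.804 years

Periodic yield y = 0.095. Discount each cash flow and weight by its year:
  t   CF        PV=CF/(1+0.095)^t    t·PV
  1        30.00        27.3973        27.3973
  2        30.00        25.0203        50.0407
  3        30.00        22.8496        68.5488
  4     1,030.00       716.4415     2,865.7661
  Σ                    791.7087     3,011.7529
Price P = Σ PV = 791.7087.
Macaulay duration = Σ(t·PV) / P = 3,011.7529 / 791.7087 = 3.80412 years.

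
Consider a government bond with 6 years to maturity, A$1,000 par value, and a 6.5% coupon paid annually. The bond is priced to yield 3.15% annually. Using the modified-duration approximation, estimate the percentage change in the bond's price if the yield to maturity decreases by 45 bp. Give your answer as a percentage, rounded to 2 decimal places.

+2.28%

Periodic yield y = 0.0315. Modified duration first:
  t   CF        PV=CF/(1+0.0315)^t    t·PV
  1        65.00        63.0150        63.0150
  2        65.00        61.0907       122.1813
  3        65.00        59.2251       177.6752
  4        65.00        57.4165       229.6658
  5        65.00        55.6631       278.3154
  6     1,065.00       884.1668     5,305.0009
  Σ                  1,180.5771     6,175.8538
P = 1,180.5771; D_Mac = 5.23122 yrs; D_mod = 5.23122/(1+0.0315) = 5.07146 yrs.
ΔP/P ≈ -D_mod · Δy = -5.07146 × (-0.0045) = +0.022822 = +2.2822%.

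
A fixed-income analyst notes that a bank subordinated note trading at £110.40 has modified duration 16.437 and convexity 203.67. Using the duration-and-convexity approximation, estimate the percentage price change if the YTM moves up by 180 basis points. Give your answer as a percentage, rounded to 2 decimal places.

Duration effect: -D_mod·Δy = -16.437 × (+0.018) = -0.295866
Convexity effect: ½·C·(Δy)² = 0.5 × 203.67 × (0.018)² = +0.03299454
ΔP/P ≈ -0.295866 + 0.03299454 = -0.26287146
= -26.287146%.

-26.29%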